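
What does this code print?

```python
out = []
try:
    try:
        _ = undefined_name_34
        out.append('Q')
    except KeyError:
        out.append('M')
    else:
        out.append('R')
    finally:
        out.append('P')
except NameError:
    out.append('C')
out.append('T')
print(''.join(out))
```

Execution trace: 'P' (finally) → 'C' (outer except NameError) → 'T' (after the try/except). Output: PCT

Answer: PCT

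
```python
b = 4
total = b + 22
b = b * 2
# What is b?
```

Trace:
`b = 4` → b = 4
`total = b + 22` → total = 26
`b = b * 2` → b = 8
So b = 8

Answer: 8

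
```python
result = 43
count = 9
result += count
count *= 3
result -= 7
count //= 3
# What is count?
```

Trace:
`result = 43` → result = 43
`count = 9` → count = 9
`result += count` → result = 52
`count *= 3` → count = 27
`result -= 7` → result = 45
`count //= 3` → count = 9
So count = 9

Answer: 9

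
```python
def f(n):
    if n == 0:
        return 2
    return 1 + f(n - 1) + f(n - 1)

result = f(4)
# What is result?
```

f(n) = 1 + 2·f(n-1), f(0)=2. Closed form: (2+1)·2^4 - 1 = 47.

Answer: 47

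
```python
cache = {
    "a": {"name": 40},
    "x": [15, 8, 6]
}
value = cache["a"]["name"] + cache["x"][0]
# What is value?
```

Trace:
`cache = { ...` → cache = {'a': {'name': 40}, 'x': [15, 8, 6]}
`value = cache["a"]["name"] + cache["x"][0]` → value = 55
So value = 55

Answer: 55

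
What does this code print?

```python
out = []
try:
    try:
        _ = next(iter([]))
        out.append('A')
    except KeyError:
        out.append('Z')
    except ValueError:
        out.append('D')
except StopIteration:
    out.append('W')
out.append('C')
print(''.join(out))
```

Execution trace: 'W' (outer except StopIteration) → 'C' (after the try/except). Output: WC

Answer: WC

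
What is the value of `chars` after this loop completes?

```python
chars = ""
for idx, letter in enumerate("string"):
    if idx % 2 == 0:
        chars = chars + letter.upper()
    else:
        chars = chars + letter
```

Uppercase even positions in 'string'
`chars` takes the values: "" → "S" → "St" → "StR" → "StRi" → "StRiN" → "StRiNg"

Answer: "StRiNg"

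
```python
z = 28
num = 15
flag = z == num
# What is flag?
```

Trace:
`z = 28` → z = 28
`num = 15` → num = 15
`flag = z == num` → flag = False
So flag = False

Answer: False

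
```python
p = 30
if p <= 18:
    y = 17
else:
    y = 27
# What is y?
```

Trace:
`p = 30` → p = 30
`if p <= 18: ...` → p <= 18 is False, take else branch → y = 27
So y = 27

Answer: 27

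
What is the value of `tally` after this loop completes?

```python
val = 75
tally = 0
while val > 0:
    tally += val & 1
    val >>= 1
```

Count set bits in 75 (binary: 0b1001011)
`tally` takes the values: 0 → 1 → 2 → 3 → 4

Answer: 4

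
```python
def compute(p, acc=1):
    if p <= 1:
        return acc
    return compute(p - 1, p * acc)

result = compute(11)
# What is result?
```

Accumulator trace (n, acc): (11, 1) -> (10, 11) -> (9, 110) -> (8, 990) -> (7, 7920) -> (6, 55440) -> (5, 332640) -> (4, 1663200) -> (3, 6652800) -> (2, 19958400) -> (1, 39916800) -> return 39916800

Answer: 39916800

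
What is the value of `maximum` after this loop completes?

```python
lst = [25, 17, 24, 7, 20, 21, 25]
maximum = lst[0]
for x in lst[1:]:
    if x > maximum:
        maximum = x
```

Maximum of [25, 17, 24, 7, 20, 21, 25]
`maximum` takes the values: 25

Answer: 25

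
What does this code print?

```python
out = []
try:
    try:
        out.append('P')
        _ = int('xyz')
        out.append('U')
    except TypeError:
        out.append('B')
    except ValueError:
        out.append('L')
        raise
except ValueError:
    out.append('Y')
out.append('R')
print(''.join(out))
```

Execution trace: 'P' (inner try body) → 'L' (inner except ValueError) → 'Y' (outer except ValueError) → 'R' (after the try/except). Output: PLYR

Answer: PLYR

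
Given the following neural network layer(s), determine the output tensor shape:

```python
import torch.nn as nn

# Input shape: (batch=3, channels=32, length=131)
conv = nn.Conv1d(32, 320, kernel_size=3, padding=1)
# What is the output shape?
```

Input: (3, 32, 131) -> Output: (3, 320, 131)

Answer: (3, 320, 131)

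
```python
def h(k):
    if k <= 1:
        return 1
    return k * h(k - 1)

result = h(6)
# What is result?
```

h(6) = 6 * 5 * 4 * 3 * 2 * 1 = 720

Answer: 720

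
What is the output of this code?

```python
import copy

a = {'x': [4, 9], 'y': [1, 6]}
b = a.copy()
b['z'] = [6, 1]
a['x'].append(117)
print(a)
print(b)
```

Key concept: shallow copy of dict with mutable values.
Step by step:
`a = {'x': [4, 9], 'y': [1, 6]}` → a = {'x': [4, 9], 'y': [1, 6]}
`b = a.copy()` → b = {'x': [4, 9], 'y': [1, 6]}
`b['z'] = [6, 1]` → b = {'x': [4, 9], 'y': [1, 6], 'z': [6, 1]}
`a['x'].append(117)` → a = {'x': [4, 9, 117], 'y': [1, 6]}; b = {'x': [4, 9, 117], 'y': [1, 6], 'z': [6, 1]}
`print(a)` → prints {'x': [4, 9, 117], 'y': [1, 6]}
`print(b)` → prints {'x': [4, 9, 117], 'y': [1, 6], 'z': [6, 1]}

Answer:
{'x': [4, 9, 117], 'y': [1, 6]}
{'x': [4, 9, 117], 'y': [1, 6], 'z': [6, 1]}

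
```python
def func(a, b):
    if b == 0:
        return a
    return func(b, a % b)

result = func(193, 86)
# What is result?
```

func(193, 86) -> func(86, 21) -> func(21, 2) -> func(2, 1) -> func(1, 0) -> 1

Answer: 1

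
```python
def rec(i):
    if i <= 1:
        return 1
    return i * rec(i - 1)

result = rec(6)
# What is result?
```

rec(6) = 6 * 5 * 4 * 3 * 2 * 1 = 720

Answer: 720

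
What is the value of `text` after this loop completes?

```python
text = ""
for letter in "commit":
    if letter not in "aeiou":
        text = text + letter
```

Remove vowels from 'commit'
`text` takes the values: "" → "c" → "cm" → "cmm" → "cmmt"

Answer: "cmmt"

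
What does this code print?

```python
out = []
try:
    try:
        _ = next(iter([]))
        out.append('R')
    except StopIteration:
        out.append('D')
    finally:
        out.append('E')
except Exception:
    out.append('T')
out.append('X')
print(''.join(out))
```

Execution trace: 'D' (inner except StopIteration) → 'E' (inner finally) → 'X' (after the try/except). Output: DEX

Answer: DEX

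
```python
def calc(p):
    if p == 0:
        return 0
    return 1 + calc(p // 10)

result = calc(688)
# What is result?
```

Count of digits of 688: 3

Answer: 3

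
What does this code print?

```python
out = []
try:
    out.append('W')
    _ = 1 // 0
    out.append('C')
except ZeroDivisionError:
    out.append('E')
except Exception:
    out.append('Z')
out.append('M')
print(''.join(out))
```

Execution trace: 'W' (try body) → 'E' (except ZeroDivisionError) → 'M' (after the try/except). Output: WEM

Answer: WEM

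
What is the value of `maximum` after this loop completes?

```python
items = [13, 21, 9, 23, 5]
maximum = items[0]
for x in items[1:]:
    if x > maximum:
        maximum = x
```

Maximum of [13, 21, 9, 23, 5]
`maximum` takes the values: 13 → 21 → 23

Answer: 23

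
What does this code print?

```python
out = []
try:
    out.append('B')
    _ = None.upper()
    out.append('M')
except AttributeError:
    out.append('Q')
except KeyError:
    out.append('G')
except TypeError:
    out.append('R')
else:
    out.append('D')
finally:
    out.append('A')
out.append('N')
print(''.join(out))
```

Execution trace: 'B' (try body) → 'Q' (except AttributeError) → 'A' (finally) → 'N' (after the try/except). Output: BQAN

Answer: BQAN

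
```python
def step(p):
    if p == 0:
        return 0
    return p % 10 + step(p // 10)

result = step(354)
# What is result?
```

Sum of digits of 354: 4 + 5 + 3 = 12

Answer: 12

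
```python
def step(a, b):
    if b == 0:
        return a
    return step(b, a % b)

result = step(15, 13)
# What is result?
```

step(15, 13) -> step(13, 2) -> step(2, 1) -> step(1, 0) -> 1

Answer: 1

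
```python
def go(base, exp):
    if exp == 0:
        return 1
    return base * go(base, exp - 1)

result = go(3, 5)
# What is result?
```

go(3, 5) = 3 * 3 * 3 * 3 * 3 = 243

Answer: 243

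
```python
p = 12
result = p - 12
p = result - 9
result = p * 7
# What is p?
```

Trace:
`p = 12` → p = 12
`result = p - 12` → result = 0
`p = result - 9` → p = -9
`result = p * 7` → result = -63
So p = -9

Answer: -9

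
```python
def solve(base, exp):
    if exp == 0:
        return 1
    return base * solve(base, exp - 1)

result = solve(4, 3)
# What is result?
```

solve(4, 3) = 4 * 4 * 4 = 64

Answer: 64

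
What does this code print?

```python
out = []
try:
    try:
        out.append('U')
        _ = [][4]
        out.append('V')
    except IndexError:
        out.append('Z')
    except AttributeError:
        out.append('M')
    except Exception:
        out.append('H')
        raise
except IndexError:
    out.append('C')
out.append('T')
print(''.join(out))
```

Execution trace: 'U' (inner try body) → 'Z' (inner except IndexError) → 'T' (after the try/except). Output: UZT

Answer: UZT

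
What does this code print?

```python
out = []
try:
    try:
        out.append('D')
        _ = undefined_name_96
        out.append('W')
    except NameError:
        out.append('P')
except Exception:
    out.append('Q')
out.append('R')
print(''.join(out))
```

Execution trace: 'D' (inner try body) → 'P' (inner except NameError) → 'R' (after the try/except). Output: DPR

Answer: DPR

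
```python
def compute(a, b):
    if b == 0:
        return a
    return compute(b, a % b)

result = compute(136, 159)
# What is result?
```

compute(136, 159) -> compute(159, 136) -> compute(136, 23) -> compute(23, 21) -> compute(21, 2) -> compute(2, 1) -> compute(1, 0) -> 1

Answer: 1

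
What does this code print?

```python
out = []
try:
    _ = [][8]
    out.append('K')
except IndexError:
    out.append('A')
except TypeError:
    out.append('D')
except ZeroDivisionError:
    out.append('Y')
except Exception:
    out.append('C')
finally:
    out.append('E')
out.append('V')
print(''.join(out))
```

Execution trace: 'A' (except IndexError) → 'E' (finally) → 'V' (after the try/except). Output: AEV

Answer: AEV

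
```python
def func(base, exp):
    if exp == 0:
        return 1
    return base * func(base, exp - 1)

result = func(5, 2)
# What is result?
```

func(5, 2) = 5 * 5 = 25

Answer: 25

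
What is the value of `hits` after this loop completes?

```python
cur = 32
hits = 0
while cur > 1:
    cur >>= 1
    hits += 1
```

Count right shifts until 1
`hits` takes the values: 0 → 1 → 2 → 3 → 4 → 5

Answer: 5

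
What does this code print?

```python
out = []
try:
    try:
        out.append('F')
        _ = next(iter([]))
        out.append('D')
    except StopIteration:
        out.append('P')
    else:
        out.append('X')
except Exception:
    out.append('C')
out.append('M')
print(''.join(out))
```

Execution trace: 'F' (inner try body) → 'P' (inner except StopIteration) → 'M' (after the try/except). Output: FPM

Answer: FPM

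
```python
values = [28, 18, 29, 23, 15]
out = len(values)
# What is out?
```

Trace:
`values = [28, 18, 29, 23, 15]` → values = [28, 18, 29, 23, 15]
`out = len(values)` → out = 5
So out = 5

Answer: 5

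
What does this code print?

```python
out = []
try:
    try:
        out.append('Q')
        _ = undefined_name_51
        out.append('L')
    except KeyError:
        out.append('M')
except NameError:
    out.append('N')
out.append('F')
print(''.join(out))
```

Execution trace: 'Q' (try body) → 'N' (outer except NameError) → 'F' (after the try/except). Output: QNF

Answer: QNF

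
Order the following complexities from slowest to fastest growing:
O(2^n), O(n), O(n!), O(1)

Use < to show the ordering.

Ordered by growth rate: O(1) < O(n) < O(2^n) < O(n!)

Answer: O(1) < O(n) < O(2^n) < O(n!)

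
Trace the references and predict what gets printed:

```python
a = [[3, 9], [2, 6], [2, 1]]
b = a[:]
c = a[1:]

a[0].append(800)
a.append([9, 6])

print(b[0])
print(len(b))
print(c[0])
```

Key concept: slice with nested mutation.
Step by step:
`a = [[3, 9], [2, 6], [2, 1]]` → a = [[3, 9], [2, 6], [2, 1]]
`b = a[:]` → b = [[3, 9], [2, 6], [2, 1]]
`c = a[1:]` → c = [[2, 6], [2, 1]]
`a[0].append(800)` → a = [[3, 9, 800], [2, 6], [2, 1]]; b = [[3, 9, 800], [2, 6], [2, 1]]
`a.append([9, 6])` → a = [[3, 9, 800], [2, 6], [2, 1], [9, 6]]
`print(b[0])` → prints [3, 9, 800]
`print(len(b))` → prints 3
`print(c[0])` → prints [2, 6]

Answer:
[3, 9, 800]
3
[2, 6]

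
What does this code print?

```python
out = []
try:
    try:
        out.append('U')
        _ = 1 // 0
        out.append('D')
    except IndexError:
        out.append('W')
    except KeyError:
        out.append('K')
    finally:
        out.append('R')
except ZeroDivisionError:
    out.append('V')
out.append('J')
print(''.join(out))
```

Execution trace: 'U' (try body) → 'R' (finally) → 'V' (outer except ZeroDivisionError) → 'J' (after the try/except). Output: URVJ

Answer: URVJ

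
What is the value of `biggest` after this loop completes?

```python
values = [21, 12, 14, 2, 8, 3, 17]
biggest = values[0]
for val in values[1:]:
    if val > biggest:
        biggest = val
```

Maximum of [21, 12, 14, 2, 8, 3, 17]
`biggest` takes the values: 21

Answer: 21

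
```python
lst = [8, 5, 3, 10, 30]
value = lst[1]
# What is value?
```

Trace:
`lst = [8, 5, 3, 10, 30]` → lst = [8, 5, 3, 10, 30]
`value = lst[1]` → value = 5
So value = 5

Answer: 5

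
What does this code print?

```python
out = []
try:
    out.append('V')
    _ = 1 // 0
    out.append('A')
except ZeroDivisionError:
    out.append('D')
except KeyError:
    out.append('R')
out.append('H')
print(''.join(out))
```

Execution trace: 'V' (try body) → 'D' (except ZeroDivisionError) → 'H' (after the try/except). Output: VDH

Answer: VDH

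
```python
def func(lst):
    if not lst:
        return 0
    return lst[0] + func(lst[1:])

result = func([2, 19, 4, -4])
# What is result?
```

2 + 19 + 4 + (-4) + 0 = 21

Answer: 21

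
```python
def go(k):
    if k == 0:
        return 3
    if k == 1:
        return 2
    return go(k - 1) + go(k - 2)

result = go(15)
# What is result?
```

Build up from base cases: go(0)=3, go(1)=2, go(2)=5, go(3)=7, go(4)=12, go(5)=19, go(6)=31, ..., go(15)=2351

Answer: 2351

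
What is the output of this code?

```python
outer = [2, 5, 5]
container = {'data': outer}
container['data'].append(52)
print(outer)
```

Key concept: dict holds reference to list.
Step by step:
`outer = [2, 5, 5]` → outer = [2, 5, 5]
`container = {'data': outer}` → container = {'data': [2, 5, 5]}
`container['data'].append(52)` → outer = [2, 5, 5, 52]; container = {'data': [2, 5, 5, 52]}
`print(outer)` → prints [2, 5, 5, 52]

Answer: [2, 5, 5, 52]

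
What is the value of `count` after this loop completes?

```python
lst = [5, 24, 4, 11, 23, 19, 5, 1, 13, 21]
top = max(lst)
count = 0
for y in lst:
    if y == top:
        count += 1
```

Count of max value 24 in [5, 24, 4, 11, 23, 19, 5, 1, 13, 21]
`count` takes the values: 0 → 1

Answer: 1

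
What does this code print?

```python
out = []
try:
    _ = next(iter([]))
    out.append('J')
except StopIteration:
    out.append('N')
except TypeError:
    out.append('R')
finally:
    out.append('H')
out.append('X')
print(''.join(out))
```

Execution trace: 'N' (except StopIteration) → 'H' (finally) → 'X' (after the try/except). Output: NHX

Answer: NHX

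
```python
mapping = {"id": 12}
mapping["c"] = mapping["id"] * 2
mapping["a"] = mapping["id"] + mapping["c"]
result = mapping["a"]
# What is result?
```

Trace:
`mapping = {"id": 12}` → mapping = {'id': 12}
`mapping["c"] = mapping["id"] * 2` → mapping = {'id': 12, 'c': 24}
`mapping["a"] = mapping["id"] + mapping["c"]` → mapping = {'id': 12, 'c': 24, 'a': 36}
`result = mapping["a"]` → result = 36
So result = 36

Answer: 36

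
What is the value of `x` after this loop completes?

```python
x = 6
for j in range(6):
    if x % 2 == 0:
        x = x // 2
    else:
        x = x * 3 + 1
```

Collatz-style transformation from 6
`x` takes the values: 6 → 3 → 10 → 5 → 16 → 8 → 4

Answer: 4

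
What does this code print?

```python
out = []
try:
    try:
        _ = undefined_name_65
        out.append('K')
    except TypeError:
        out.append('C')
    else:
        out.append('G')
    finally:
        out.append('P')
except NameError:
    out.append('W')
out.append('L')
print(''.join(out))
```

Execution trace: 'P' (finally) → 'W' (outer except NameError) → 'L' (after the try/except). Output: PWL

Answer: PWL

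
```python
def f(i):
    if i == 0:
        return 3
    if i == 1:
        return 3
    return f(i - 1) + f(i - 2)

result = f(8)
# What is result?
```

Build up from base cases: f(0)=3, f(1)=3, f(2)=6, f(3)=9, f(4)=15, f(5)=24, f(6)=39, ..., f(8)=102

Answer: 102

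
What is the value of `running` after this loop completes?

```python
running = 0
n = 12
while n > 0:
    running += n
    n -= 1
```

Sum 12 down to 1
`running` takes the values: 0 → 12 → 23 → 33 → 42 → 50 → 57 → 63 → 68 → 72 → 75 → 77 → 78

Answer: 78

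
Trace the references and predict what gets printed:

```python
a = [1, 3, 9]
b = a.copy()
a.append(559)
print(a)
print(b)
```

Key concept: list.copy() creates independent copy.
Step by step:
`a = [1, 3, 9]` → a = [1, 3, 9]
`b = a.copy()` → b = [1, 3, 9]
`a.append(559)` → a = [1, 3, 9, 559]
`print(a)` → prints [1, 3, 9, 559]
`print(b)` → prints [1, 3, 9]

Answer:
[1, 3, 9, 559]
[1, 3, 9]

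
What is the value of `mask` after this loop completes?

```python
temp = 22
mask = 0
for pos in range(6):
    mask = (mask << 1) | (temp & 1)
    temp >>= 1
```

Reverse lowest 6 bits of 22
`mask` takes the values: 0 → 1 → 3 → 6 → 13 → 26

Answer: 26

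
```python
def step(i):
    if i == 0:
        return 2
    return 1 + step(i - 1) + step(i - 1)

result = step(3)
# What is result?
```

step(i) = 1 + 2·step(i-1), step(0)=2. Closed form: (2+1)·2^3 - 1 = 23.

Answer: 23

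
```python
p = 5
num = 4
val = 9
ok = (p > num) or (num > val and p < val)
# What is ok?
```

Trace:
`p = 5` → p = 5
`num = 4` → num = 4
`val = 9` → val = 9
`ok = (p > num) or (num > val and p < val)` → ok = True
So ok = True

Answer: True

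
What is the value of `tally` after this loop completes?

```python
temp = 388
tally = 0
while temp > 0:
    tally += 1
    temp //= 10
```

Count digits by repeated division by 10
`tally` takes the values: 0 → 1 → 2 → 3

Answer: 3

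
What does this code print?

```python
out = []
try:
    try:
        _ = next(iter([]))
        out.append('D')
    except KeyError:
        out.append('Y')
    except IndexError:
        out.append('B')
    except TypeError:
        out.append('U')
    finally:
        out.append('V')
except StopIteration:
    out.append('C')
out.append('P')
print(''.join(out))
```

Execution trace: 'V' (finally) → 'C' (outer except StopIteration) → 'P' (after the try/except). Output: VCP

Answer: VCP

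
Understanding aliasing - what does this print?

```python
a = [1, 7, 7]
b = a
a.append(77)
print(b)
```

Key concept: basic list aliasing.
Step by step:
`a = [1, 7, 7]` → a = [1, 7, 7]
`b = a` → b = [1, 7, 7] (same object as a)
`a.append(77)` → a = [1, 7, 7, 77] (same object as b); b = [1, 7, 7, 77] (same object as a)
`print(b)` → prints [1, 7, 7, 77]

Answer: [1, 7, 7, 77]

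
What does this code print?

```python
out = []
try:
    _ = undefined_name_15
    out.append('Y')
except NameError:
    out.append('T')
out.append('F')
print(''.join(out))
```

Execution trace: 'T' (except NameError) → 'F' (after the try/except). Output: TF

Answer: TF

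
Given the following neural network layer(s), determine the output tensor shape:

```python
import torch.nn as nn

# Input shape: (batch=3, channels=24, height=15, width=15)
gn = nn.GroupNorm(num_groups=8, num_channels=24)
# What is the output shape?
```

Input: (3, 24, 15, 15) -> Output: (3, 24, 15, 15)

Answer: (3, 24, 15, 15)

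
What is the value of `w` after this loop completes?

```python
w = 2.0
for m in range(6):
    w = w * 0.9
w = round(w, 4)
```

Exponential decay: 2.0 * 0.9^6
`w` takes the values: 2.0 → 1.8 → 1.62 → 1.458 → 1.3122 → 1.18098 → 1.062882 → 1.0629

Answer: 1.0629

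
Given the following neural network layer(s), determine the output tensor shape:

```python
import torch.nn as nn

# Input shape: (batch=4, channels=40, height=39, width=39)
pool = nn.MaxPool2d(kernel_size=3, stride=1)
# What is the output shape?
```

Input: (4, 40, 39, 39) -> Output: (4, 40, 37, 37)

Answer: (4, 40, 37, 37)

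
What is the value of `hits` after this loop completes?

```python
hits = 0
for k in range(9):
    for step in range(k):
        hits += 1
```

Triangle number: 0+1+2+...+8
`hits` takes the values: 0 → 1 → 2 → 3 → 4 → 5 → 6 → 7 → 8 → 9 → 10 → 11 → 12 → 13 → 14 → 15 → 16 → 17 → 18 → 19 → 20 → 21 → 22 → 23 → 24 → 25 → 26 → 27 → 28 → 29 → 30 → 31 → 32 → 33 → 34 → 35 → 36

Answer: 36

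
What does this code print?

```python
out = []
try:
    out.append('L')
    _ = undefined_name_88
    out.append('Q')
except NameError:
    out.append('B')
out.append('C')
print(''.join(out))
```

Execution trace: 'L' (try body) → 'B' (except NameError) → 'C' (after the try/except). Output: LBC

Answer: LBC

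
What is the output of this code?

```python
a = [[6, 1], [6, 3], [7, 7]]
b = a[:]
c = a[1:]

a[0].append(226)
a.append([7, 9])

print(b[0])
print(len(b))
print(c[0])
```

Key concept: slice with nested mutation.
Step by step:
`a = [[6, 1], [6, 3], [7, 7]]` → a = [[6, 1], [6, 3], [7, 7]]
`b = a[:]` → b = [[6, 1], [6, 3], [7, 7]]
`c = a[1:]` → c = [[6, 3], [7, 7]]
`a[0].append(226)` → a = [[6, 1, 226], [6, 3], [7, 7]]; b = [[6, 1, 226], [6, 3], [7, 7]]
`a.append([7, 9])` → a = [[6, 1, 226], [6, 3], [7, 7], [7, 9]]
`print(b[0])` → prints [6, 1, 226]
`print(len(b))` → prints 3
`print(c[0])` → prints [6, 3]

Answer:
[6, 1, 226]
3
[6, 3]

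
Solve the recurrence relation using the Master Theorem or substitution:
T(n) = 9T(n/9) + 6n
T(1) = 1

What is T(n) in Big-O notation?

By Master Theorem: a=9, b=9, f(n)=6n. Since log_9(9) = 1 and f(n) = Θ(n^1), Case 2 applies. T(n) = O(n log n).

Answer: O(n log n)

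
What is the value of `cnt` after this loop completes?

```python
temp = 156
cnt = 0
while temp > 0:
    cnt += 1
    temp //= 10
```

Count digits by repeated division by 10
`cnt` takes the values: 0 → 1 → 2 → 3

Answer: 3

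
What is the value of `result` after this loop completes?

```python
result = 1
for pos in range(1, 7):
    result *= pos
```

6! = 720
`result` takes the values: 1 → 2 → 6 → 24 → 120 → 720

Answer: 720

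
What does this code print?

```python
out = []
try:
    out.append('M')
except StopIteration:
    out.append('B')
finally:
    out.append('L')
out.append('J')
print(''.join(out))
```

Execution trace: 'M' (try body, no exception) → 'L' (finally) → 'J' (after the try/except). Output: MLJ

Answer: MLJ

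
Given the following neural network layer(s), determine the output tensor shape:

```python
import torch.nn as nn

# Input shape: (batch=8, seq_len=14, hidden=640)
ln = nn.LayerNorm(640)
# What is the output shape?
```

Input: (8, 14, 640) -> Output: (8, 14, 640)

Answer: (8, 14, 640)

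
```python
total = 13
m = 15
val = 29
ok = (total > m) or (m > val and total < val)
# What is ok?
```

Trace:
`total = 13` → total = 13
`m = 15` → m = 15
`val = 29` → val = 29
`ok = (total > m) or (m > val and total < val)` → ok = False
So ok = False

Answer: False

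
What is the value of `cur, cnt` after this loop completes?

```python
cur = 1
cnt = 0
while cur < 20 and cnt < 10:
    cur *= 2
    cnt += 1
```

Double until >= 20 or 10 iterations
`cur, cnt` takes the values: (1, 0) → (2, 0) → (2, 1) → (4, 1) → (4, 2) → (8, 2) → (8, 3) → (16, 3) → (16, 4) → (32, 4) → (32, 5)

Answer: 32, 5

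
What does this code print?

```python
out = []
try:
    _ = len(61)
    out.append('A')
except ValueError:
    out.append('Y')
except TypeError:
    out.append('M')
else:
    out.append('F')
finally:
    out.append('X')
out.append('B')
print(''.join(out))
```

Execution trace: 'M' (except TypeError) → 'X' (finally) → 'B' (after the try/except). Output: MXB

Answer: MXB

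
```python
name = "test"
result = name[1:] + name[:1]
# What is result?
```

Trace:
`name = "test"` → name = 'test'
`result = name[1:] + name[:1]` → result = 'estt'
So result = 'estt'

Answer: 'estt'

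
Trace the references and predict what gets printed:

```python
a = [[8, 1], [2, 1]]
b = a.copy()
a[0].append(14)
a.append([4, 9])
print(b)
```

Key concept: shallow copy with nested lists.
Step by step:
`a = [[8, 1], [2, 1]]` → a = [[8, 1], [2, 1]]
`b = a.copy()` → b = [[8, 1], [2, 1]]
`a[0].append(14)` → a = [[8, 1, 14], [2, 1]]; b = [[8, 1, 14], [2, 1]]
`a.append([4, 9])` → a = [[8, 1, 14], [2, 1], [4, 9]]
`print(b)` → prints [[8, 1, 14], [2, 1]]

Answer: [[8, 1, 14], [2, 1]]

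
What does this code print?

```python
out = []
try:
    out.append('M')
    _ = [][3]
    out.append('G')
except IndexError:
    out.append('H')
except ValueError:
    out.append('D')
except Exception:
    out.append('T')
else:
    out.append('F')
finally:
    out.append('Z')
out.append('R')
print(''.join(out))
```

Execution trace: 'M' (try body) → 'H' (except IndexError) → 'Z' (finally) → 'R' (after the try/except). Output: MHZR

Answer: MHZR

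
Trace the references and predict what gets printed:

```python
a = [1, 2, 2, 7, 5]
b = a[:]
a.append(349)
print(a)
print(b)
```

Key concept: slice [:] creates copy.
Step by step:
`a = [1, 2, 2, 7, 5]` → a = [1, 2, 2, 7, 5]
`b = a[:]` → b = [1, 2, 2, 7, 5]
`a.append(349)` → a = [1, 2, 2, 7, 5, 349]
`print(a)` → prints [1, 2, 2, 7, 5, 349]
`print(b)` → prints [1, 2, 2, 7, 5]

Answer:
[1, 2, 2, 7, 5, 349]
[1, 2, 2, 7, 5]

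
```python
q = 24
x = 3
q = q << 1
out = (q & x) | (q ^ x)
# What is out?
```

Trace:
`q = 24` → q = 24
`x = 3` → x = 3
`q = q << 1` → q = 48
`out = (q & x) | (q ^ x)` → out = 51
So out = 51

Answer: 51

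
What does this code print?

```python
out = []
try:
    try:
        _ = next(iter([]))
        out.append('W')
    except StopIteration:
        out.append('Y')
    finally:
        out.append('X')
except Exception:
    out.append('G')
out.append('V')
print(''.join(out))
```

Execution trace: 'Y' (inner except StopIteration) → 'X' (inner finally) → 'V' (after the try/except). Output: YXV

Answer: YXV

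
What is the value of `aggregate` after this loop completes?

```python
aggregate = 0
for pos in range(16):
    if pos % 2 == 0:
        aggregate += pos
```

Sum of even numbers 0 to 15
`aggregate` takes the values: 0 → 2 → 6 → 12 → 20 → 30 → 42 → 56

Answer: 56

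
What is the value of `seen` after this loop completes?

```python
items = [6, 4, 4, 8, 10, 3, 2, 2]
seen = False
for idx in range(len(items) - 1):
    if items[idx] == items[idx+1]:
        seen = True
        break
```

Check consecutive duplicates in [6, 4, 4, 8, 10, 3, 2, 2]
`seen` takes the values: False → True

Answer: True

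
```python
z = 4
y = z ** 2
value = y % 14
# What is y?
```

Trace:
`z = 4` → z = 4
`y = z ** 2` → y = 16
`value = y % 14` → value = 2
So y = 16

Answer: 16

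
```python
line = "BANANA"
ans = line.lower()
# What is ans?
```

Trace:
`line = "BANANA"` → line = 'BANANA'
`ans = line.lower()` → ans = 'banana'
So ans = 'banana'

Answer: 'banana'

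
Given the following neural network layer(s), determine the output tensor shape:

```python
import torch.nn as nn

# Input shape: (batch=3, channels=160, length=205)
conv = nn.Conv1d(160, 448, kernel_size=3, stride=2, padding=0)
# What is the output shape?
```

Input: (3, 160, 205) -> Output: (3, 448, 102)

Answer: (3, 448, 102)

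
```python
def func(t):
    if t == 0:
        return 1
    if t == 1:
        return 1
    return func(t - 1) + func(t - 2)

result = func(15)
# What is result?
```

Build up from base cases: func(0)=1, func(1)=1, func(2)=2, func(3)=3, func(4)=5, func(5)=8, func(6)=13, ..., func(15)=987

Answer: 987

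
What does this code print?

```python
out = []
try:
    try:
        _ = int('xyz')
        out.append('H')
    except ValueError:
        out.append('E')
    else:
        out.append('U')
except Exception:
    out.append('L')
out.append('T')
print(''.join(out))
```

Execution trace: 'E' (inner except ValueError) → 'T' (after the try/except). Output: ET

Answer: ET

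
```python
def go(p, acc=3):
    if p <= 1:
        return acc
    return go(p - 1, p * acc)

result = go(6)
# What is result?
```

Accumulator trace (n, acc): (6, 3) -> (5, 18) -> (4, 90) -> (3, 360) -> (2, 1080) -> (1, 2160) -> return 2160

Answer: 2160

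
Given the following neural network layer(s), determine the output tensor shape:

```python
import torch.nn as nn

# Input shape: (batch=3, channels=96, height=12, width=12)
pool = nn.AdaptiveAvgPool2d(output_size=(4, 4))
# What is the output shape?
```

Input: (3, 96, 12, 12) -> Output: (3, 96, 4, 4)

Answer: (3, 96, 4, 4)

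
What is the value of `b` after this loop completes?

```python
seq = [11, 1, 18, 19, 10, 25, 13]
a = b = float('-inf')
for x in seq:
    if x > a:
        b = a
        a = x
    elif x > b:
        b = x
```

Second largest (with repeats) in [11, 1, 18, 19, 10, 25, 13]
`b` takes the values: -inf → 1 → 11 → 18 → 19

Answer: 19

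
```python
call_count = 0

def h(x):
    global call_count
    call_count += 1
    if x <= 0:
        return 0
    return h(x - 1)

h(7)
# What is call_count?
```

Linear recursion stepping by 1: 8 calls from x=7 down to ≤0.

Answer: 8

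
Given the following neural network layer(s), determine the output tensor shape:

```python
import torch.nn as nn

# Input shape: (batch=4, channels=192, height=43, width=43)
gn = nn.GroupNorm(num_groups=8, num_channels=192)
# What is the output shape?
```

Input: (4, 192, 43, 43) -> Output: (4, 192, 43, 43)

Answer: (4, 192, 43, 43)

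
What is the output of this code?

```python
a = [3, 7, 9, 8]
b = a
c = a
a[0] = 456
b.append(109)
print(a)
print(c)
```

Key concept: multiple aliases.
Step by step:
`a = [3, 7, 9, 8]` → a = [3, 7, 9, 8]
`b = a` → b = [3, 7, 9, 8] (same object as a)
`c = a` → c = [3, 7, 9, 8] (same object as a, b)
`a[0] = 456` → a = [456, 7, 9, 8] (same object as b, c); b = [456, 7, 9, 8] (same object as a, c); c = [456, 7, 9, 8] (same object as a, b)
`b.append(109)` → a = [456, 7, 9, 8, 109] (same object as b, c); b = [456, 7, 9, 8, 109] (same object as a, c); c = [456, 7, 9, 8, 109] (same object as a, b)
`print(a)` → prints [456, 7, 9, 8, 109]
`print(c)` → prints [456, 7, 9, 8, 109]

Answer:
[456, 7, 9, 8, 109]
[456, 7, 9, 8, 109]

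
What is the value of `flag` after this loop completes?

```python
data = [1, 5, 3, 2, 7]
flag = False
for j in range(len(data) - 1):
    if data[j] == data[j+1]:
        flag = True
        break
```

Check consecutive duplicates in [1, 5, 3, 2, 7]
`flag` takes the values: False

Answer: False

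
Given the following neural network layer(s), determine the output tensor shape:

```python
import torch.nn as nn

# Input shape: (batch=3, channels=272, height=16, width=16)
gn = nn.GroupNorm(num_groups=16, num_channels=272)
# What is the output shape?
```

Input: (3, 272, 16, 16) -> Output: (3, 272, 16, 16)

Answer: (3, 272, 16, 16)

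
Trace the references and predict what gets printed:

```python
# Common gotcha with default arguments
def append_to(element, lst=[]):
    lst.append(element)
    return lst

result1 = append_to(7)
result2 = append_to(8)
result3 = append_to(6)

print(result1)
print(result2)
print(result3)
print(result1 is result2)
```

Key concept: mutable default argument gotcha.
Step by step:
`result1 = append_to(7)` → result1 = [7]
`result2 = append_to(8)` → result1 = [7, 8] (same object as result2); result2 = [7, 8] (same object as result1)
`result3 = append_to(6)` → result1 = [7, 8, 6] (same object as result2, result3); result2 = [7, 8, 6] (same object as result1, result3); result3 = [7, 8, 6] (same object as result1, result2)
`print(result1)` → prints [7, 8, 6]
`print(result2)` → prints [7, 8, 6]
`print(result3)` → prints [7, 8, 6]
`print(result1 is result2)` → prints True

Answer:
[7, 8, 6]
[7, 8, 6]
[7, 8, 6]
True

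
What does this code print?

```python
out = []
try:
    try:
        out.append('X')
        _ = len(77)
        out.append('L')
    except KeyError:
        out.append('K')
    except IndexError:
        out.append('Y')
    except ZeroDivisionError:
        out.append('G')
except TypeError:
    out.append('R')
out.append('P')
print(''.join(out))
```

Execution trace: 'X' (try body) → 'R' (outer except TypeError) → 'P' (after the try/except). Output: XRP

Answer: XRP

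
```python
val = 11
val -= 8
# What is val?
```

Trace:
`val = 11` → val = 11
`val -= 8` → val = 3
So val = 3

Answer: 3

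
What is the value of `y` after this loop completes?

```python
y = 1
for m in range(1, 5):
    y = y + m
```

Start at 1, add 1 through 4
`y` takes the values: 1 → 2 → 4 → 7 → 11

Answer: 11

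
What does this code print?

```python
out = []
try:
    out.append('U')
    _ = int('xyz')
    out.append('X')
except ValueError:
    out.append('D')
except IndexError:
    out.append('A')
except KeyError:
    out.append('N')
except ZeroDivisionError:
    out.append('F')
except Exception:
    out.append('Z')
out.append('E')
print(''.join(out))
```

Execution trace: 'U' (try body) → 'D' (except ValueError) → 'E' (after the try/except). Output: UDE

Answer: UDE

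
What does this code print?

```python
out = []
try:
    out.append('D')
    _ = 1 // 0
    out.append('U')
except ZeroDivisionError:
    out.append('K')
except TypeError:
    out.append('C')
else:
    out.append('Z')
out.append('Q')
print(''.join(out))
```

Execution trace: 'D' (try body) → 'K' (except ZeroDivisionError) → 'Q' (after the try/except). Output: DKQ

Answer: DKQ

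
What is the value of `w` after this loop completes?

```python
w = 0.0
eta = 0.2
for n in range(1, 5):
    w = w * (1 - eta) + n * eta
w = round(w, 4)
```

Moving average with lr=0.2
`w` takes the values: 0.0 → 0.2 → 0.56 → 1.048 → 1.6384

Answer: 1.6384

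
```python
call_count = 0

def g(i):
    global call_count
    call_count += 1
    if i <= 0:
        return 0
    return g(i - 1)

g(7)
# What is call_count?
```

Linear recursion stepping by 1: 8 calls from i=7 down to ≤0.

Answer: 8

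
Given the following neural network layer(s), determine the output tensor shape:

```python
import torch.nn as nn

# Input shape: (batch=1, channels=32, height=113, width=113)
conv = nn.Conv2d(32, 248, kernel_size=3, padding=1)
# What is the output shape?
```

Input: (1, 32, 113, 113) -> Output: (1, 248, 113, 113)

Answer: (1, 248, 113, 113)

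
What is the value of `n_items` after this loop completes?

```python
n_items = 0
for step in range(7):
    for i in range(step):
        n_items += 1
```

Triangle number: 0+1+2+...+6
`n_items` takes the values: 0 → 1 → 2 → 3 → 4 → 5 → 6 → 7 → 8 → 9 → 10 → 11 → 12 → 13 → 14 → 15 → 16 → 17 → 18 → 19 → 20 → 21

Answer: 21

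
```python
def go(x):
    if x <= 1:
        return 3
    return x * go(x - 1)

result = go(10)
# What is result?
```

go(10) = 10 * 9 * 8 * 7 * 6 * 5 * 4 * 3 * 2 * 3 = 10886400

Answer: 10886400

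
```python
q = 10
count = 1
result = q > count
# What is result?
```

Trace:
`q = 10` → q = 10
`count = 1` → count = 1
`result = q > count` → result = True
So result = True

Answer: True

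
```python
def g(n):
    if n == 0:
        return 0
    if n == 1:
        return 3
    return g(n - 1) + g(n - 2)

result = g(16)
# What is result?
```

Build up from base cases: g(0)=0, g(1)=3, g(2)=3, g(3)=6, g(4)=9, g(5)=15, g(6)=24, ..., g(16)=2961

Answer: 2961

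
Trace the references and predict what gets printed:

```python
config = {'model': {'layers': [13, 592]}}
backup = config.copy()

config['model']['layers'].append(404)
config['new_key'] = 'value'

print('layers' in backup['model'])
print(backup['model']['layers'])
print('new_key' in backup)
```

Key concept: shallow copy gotcha with nested dict.
Step by step:
`config = {'model': {'layers': [13, 592]}}` → config = {'model': {'layers': [13, 592]}}
`backup = config.copy()` → backup = {'model': {'layers': [13, 592]}}
`config['model']['layers'].append(404)` → config = {'model': {'layers': [13, 592, 404]}}; backup = {'model': {'layers': [13, 592, 404]}}
`config['new_key'] = 'value'` → config = {'model': {'layers': [13, 592, 404]}, 'new_key': 'value'}
`print('layers' in backup['model'])` → prints True
`print(backup['model']['layers'])` → prints [13, 592, 404]
`print('new_key' in backup)` → prints False

Answer:
True
[13, 592, 404]
False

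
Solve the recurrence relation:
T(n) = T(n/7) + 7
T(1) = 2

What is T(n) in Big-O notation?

Each step divides n by 7 and adds 7. After log_7(n) steps we reach T(1)=2. So T(n) = 7·log_7(n) + 2 = O(log n).

Answer: O(log n)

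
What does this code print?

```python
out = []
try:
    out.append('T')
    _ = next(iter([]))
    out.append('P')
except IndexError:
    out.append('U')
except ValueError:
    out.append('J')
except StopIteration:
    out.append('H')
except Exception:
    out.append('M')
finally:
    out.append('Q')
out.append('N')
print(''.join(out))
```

Execution trace: 'T' (try body) → 'H' (except StopIteration) → 'Q' (finally) → 'N' (after the try/except). Output: THQN

Answer: THQN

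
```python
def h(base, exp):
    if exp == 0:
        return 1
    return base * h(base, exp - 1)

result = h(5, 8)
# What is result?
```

h(5, 8) = 5 * 5 * 5 * 5 * 5 * 5 * 5 * 5 = 390625

Answer: 390625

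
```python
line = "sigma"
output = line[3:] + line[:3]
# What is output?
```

Trace:
`line = "sigma"` → line = 'sigma'
`output = line[3:] + line[:3]` → output = 'masig'
So output = 'masig'

Answer: 'masig'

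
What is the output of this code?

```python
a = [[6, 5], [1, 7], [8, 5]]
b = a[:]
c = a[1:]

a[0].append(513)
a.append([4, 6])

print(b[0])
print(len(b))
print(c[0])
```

Key concept: slice with nested mutation.
Step by step:
`a = [[6, 5], [1, 7], [8, 5]]` → a = [[6, 5], [1, 7], [8, 5]]
`b = a[:]` → b = [[6, 5], [1, 7], [8, 5]]
`c = a[1:]` → c = [[1, 7], [8, 5]]
`a[0].append(513)` → a = [[6, 5, 513], [1, 7], [8, 5]]; b = [[6, 5, 513], [1, 7], [8, 5]]
`a.append([4, 6])` → a = [[6, 5, 513], [1, 7], [8, 5], [4, 6]]
`print(b[0])` → prints [6, 5, 513]
`print(len(b))` → prints 3
`print(c[0])` → prints [1, 7]

Answer:
[6, 5, 513]
3
[1, 7]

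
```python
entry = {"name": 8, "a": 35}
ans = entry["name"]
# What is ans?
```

Trace:
`entry = {"name": 8, "a": 35}` → entry = {'name': 8, 'a': 35}
`ans = entry["name"]` → ans = 8
So ans = 8

Answer: 8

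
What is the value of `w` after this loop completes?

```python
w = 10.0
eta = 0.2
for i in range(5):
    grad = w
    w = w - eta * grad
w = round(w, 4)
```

Gradient descent: w = 10.0 * (1 - 0.2)^5
`w` takes the values: 10.0 → 8.0 → 6.4 → 5.12 → 4.096 → 3.2768

Answer: 3.2768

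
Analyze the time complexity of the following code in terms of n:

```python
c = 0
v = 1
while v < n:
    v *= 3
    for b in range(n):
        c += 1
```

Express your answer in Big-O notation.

Each loop level contributes: log n × n. Multiplying the contributions gives O(n log n).

Answer: O(n log n)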